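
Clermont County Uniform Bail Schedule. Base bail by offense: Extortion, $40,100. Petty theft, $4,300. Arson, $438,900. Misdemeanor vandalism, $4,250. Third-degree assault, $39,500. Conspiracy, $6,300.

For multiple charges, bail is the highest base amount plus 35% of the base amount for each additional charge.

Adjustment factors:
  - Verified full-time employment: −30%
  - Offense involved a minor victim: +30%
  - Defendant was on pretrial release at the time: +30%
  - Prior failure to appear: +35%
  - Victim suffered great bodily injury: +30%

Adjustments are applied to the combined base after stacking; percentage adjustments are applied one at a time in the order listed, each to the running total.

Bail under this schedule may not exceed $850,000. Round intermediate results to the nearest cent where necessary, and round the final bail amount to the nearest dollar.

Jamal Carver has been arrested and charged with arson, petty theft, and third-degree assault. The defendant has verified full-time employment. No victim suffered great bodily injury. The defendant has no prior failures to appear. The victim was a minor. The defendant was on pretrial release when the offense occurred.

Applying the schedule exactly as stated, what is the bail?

$537,354

Base amounts from the schedule: arson $438,900; petty theft $4,300; third-degree assault $39,500.
Stacking rule: highest base plus 35% of each additional charge. Highest is arson at $438,900. Additional: $4,300 × 35% = $1,505; $39,500 × 35% = $13,825. Combined base = $438,900 + $15,330 = $454,230.
Verified full-time employment (−30%): $454,230 × 0.7 = $317,961.
Offense involved a minor victim (+30%): $317,961 × 1.3 = $413,349.30.
Defendant was on pretrial release at the time (+30%): $413,349.30 × 1.3 = $537,354.09.
$537,354.09 is within the $850,000 maximum.
Rounded to the nearest dollar: $537,354.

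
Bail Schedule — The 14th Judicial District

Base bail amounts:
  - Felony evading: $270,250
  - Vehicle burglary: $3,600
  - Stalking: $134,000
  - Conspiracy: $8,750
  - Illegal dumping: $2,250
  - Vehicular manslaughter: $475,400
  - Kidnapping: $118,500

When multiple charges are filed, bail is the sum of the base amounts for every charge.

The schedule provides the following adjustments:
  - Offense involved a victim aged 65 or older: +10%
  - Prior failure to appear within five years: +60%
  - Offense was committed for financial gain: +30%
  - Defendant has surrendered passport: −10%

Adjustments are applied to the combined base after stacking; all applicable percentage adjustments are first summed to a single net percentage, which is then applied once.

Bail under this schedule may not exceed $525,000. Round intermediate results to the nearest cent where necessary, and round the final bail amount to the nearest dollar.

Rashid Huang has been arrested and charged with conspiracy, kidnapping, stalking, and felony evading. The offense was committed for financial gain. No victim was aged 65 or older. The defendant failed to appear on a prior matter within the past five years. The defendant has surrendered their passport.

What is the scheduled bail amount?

$525,000

Base amounts from the schedule: conspiracy $8,750; kidnapping $118,500; stalking $134,000; felony evading $270,250.
Stacking rule: sum of all bases. $8,750 + $118,500 + $134,000 + $270,250 = $531,500.
Net percentage adjustment: +60% +30% −10% = +80%. $531,500 × 1.8 = $956,700.
Result $956,700 exceeds the maximum of $525,000; bail is capped at $525,000.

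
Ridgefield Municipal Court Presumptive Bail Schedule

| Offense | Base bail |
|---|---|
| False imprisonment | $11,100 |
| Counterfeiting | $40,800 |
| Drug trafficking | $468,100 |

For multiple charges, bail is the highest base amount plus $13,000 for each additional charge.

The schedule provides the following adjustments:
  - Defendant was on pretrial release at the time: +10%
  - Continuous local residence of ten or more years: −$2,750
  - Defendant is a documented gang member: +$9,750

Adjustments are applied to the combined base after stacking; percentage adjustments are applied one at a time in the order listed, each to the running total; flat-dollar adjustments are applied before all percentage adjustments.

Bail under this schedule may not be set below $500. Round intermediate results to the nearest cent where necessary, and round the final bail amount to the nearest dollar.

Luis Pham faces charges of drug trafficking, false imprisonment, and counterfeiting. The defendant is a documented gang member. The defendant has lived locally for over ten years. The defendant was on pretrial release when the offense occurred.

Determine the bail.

$551,210

Base amounts from the schedule: drug trafficking $468,100; false imprisonment $11,100; counterfeiting $40,800.
Stacking rule: highest base plus $13,000 per additional charge. Highest is drug trafficking at $468,100; 2 additional charges → +$26,000. Combined base = $494,100.
Continuous local residence of ten or more years (−$2,750 flat): $494,100 − $2,750 = $491,350.
Defendant is a documented gang member (+$9,750 flat): $491,350 + $9,750 = $501,100.
Defendant was on pretrial release at the time (+10%): $501,100 × 1.1 = $551,210.
$551,210 is at or above the $500 minimum.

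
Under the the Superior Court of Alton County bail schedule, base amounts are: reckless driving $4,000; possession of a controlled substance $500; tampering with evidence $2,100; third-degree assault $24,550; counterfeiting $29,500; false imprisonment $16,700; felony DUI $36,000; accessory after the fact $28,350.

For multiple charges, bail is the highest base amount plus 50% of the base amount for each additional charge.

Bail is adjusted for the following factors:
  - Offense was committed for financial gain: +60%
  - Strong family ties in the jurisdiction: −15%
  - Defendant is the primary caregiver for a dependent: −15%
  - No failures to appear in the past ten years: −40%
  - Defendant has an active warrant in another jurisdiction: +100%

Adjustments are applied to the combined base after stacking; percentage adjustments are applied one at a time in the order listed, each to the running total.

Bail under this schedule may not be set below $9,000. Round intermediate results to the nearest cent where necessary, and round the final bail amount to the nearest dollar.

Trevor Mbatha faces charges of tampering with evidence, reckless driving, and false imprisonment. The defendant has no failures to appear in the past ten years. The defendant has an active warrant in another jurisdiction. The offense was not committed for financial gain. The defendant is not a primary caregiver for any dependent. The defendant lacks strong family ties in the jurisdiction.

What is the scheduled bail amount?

$23,700

Base amounts from the schedule: tampering with evidence $2,100; reckless driving $4,000; false imprisonment $16,700.
Stacking rule: highest base plus 50% of each additional charge. Highest is false imprisonment at $16,700. Additional: $2,100 × 50% = $1,050; $4,000 × 50% = $2,000. Combined base = $16,700 + $3,050 = $19,750.
No failures to appear in the past ten years (−40%): $19,750 × 0.6 = $11,850.
Defendant has an active warrant in another jurisdiction (+100%): $11,850 × 2 = $23,700.
$23,700 is at or above the $9,000 minimum.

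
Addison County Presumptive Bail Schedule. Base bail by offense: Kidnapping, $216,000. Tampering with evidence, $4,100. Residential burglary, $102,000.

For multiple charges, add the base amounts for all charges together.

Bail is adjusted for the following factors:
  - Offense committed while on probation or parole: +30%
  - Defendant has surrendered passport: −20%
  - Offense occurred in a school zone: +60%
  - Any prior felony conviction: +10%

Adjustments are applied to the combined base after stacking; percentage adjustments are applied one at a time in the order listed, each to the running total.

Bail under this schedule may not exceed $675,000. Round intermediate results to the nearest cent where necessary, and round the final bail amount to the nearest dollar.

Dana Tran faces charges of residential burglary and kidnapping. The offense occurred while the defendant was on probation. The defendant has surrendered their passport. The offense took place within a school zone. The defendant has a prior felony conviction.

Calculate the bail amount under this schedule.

Base amounts from the schedule: residential burglary $102,000; kidnapping $216,000.
Stacking rule: sum of all bases. $102,000 + $216,000 = $318,000.
Offense committed while on probation or parole (+30%): $318,000 × 1.3 = $413,400.
Defendant has surrendered passport (−20%): $413,400 × 0.8 = $330,720.
Offense occurred in a school zone (+60%): $330,720 × 1.6 = $529,152.
Any prior felony conviction (+10%): $529,152 × 1.1 = $582,067.20.
$582,067.20 is within the $675,000 maximum.
Rounded to the nearest dollar: $582,067.

$582,067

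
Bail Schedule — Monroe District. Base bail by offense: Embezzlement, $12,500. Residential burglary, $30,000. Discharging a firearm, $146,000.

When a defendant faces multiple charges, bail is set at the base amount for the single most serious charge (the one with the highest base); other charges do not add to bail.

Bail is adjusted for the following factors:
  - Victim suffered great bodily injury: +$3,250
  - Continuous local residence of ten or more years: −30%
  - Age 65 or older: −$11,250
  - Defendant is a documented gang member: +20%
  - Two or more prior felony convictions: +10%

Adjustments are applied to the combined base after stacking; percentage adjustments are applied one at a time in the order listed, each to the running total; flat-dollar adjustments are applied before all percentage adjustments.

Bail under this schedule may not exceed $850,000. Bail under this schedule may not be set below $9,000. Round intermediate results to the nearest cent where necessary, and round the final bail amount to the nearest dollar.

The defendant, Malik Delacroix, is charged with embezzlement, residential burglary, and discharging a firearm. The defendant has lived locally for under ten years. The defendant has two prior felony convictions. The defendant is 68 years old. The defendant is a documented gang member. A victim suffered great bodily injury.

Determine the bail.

Base amounts from the schedule: embezzlement $12,500; residential burglary $30,000; discharging a firearm $146,000.
Stacking rule: use the highest base only. Highest is discharging a firearm at $146,000. Combined base = $146,000.
Victim suffered great bodily injury (+$3,250 flat): $146,000 + $3,250 = $149,250.
Age 65 or older (−$11,250 flat): $149,250 − $11,250 = $138,000.
Defendant is a documented gang member (+20%): $138,000 × 1.2 = $165,600.
Two or more prior felony convictions (+10%): $165,600 × 1.1 = $182,160.
$182,160 is within the $850,000 maximum.
$182,160 is at or above the $9,000 minimum.

$182,160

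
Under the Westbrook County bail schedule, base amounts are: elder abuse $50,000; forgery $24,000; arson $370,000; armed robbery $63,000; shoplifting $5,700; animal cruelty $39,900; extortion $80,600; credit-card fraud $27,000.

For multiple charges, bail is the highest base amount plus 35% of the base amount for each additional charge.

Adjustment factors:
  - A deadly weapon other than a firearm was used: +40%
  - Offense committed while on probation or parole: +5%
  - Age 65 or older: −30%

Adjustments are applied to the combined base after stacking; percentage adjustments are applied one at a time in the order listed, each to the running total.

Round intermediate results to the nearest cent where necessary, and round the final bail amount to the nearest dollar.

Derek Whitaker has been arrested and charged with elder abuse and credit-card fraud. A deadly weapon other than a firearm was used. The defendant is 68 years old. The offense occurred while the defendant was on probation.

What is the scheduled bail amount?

$61,174

Base amounts from the schedule: elder abuse $50,000; credit-card fraud $27,000.
Stacking rule: highest base plus 35% of each additional charge. Highest is elder abuse at $50,000. Additional: $27,000 × 35% = $9,450. Combined base = $50,000 + $9,450 = $59,450.
A deadly weapon other than a firearm was used (+40%): $59,450 × 1.4 = $83,230.
Offense committed while on probation or parole (+5%): $83,230 × 1.05 = $87,391.50.
Age 65 or older (−30%): $87,391.50 × 0.7 = $61,174.05.
Rounded to the nearest dollar: $61,174.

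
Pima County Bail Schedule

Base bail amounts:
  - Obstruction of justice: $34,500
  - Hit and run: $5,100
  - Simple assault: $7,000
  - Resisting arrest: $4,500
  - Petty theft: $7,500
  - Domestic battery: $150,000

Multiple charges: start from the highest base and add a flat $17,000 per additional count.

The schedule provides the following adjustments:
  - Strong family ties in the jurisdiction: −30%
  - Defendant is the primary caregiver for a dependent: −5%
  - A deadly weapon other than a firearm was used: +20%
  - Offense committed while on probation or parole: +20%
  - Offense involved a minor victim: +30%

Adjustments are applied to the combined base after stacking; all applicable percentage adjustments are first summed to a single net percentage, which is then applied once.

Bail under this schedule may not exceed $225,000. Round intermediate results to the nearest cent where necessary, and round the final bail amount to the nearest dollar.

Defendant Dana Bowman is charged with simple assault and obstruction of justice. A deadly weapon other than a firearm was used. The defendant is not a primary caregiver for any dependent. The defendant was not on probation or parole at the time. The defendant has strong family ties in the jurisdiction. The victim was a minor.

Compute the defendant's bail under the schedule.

Base amounts from the schedule: simple assault $7,000; obstruction of justice $34,500.
Stacking rule: highest base plus $17,000 per additional charge. Highest is obstruction of justice at $34,500; 1 additional charge → +$17,000. Combined base = $51,500.
Net percentage adjustment: −30% +20% +30% = +20%. $51,500 × 1.2 = $61,800.
$61,800 is within the $225,000 maximum.

$61,800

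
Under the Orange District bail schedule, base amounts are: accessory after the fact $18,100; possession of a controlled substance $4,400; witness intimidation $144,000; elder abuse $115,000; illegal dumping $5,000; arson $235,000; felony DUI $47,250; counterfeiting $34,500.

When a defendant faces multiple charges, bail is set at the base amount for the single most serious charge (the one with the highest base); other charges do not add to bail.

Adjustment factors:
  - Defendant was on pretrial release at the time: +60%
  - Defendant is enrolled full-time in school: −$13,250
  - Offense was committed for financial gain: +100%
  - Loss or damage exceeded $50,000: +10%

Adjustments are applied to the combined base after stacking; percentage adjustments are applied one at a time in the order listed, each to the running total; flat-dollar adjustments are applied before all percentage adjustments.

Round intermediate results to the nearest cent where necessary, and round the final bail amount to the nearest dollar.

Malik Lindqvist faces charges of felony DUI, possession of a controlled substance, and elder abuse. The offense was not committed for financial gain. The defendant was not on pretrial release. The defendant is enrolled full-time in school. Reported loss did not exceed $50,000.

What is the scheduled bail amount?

$101,750

Base amounts from the schedule: felony DUI $47,250; possession of a controlled substance $4,400; elder abuse $115,000.
Stacking rule: use the highest base only. Highest is elder abuse at $115,000. Combined base = $115,000.
Defendant is enrolled full-time in school (−$13,250 flat): $115,000 − $13,250 = $101,750.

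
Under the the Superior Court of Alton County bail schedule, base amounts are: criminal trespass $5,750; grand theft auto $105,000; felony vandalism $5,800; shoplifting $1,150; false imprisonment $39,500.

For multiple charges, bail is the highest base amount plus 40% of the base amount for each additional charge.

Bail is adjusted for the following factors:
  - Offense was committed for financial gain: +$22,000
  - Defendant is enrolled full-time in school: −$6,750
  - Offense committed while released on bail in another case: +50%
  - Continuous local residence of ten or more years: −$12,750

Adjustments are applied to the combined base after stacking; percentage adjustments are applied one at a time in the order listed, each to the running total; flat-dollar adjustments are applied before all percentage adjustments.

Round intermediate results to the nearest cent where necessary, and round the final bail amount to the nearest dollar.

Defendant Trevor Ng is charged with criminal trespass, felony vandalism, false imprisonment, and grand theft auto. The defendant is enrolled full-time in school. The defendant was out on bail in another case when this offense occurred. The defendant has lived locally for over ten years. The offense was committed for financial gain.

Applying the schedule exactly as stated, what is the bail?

Base amounts from the schedule: criminal trespass $5,750; felony vandalism $5,800; false imprisonment $39,500; grand theft auto $105,000.
Stacking rule: highest base plus 40% of each additional charge. Highest is grand theft auto at $105,000. Additional: $5,750 × 40% = $2,300; $5,800 × 40% = $2,320; $39,500 × 40% = $15,800. Combined base = $105,000 + $20,420 = $125,420.
Offense was committed for financial gain (+$22,000 flat): $125,420 + $22,000 = $147,420.
Defendant is enrolled full-time in school (−$6,750 flat): $147,420 − $6,750 = $140,670.
Continuous local residence of ten or more years (−$12,750 flat): $140,670 − $12,750 = $127,920.
Offense committed while released on bail in another case (+50%): $127,920 × 1.5 = $191,880.

$191,880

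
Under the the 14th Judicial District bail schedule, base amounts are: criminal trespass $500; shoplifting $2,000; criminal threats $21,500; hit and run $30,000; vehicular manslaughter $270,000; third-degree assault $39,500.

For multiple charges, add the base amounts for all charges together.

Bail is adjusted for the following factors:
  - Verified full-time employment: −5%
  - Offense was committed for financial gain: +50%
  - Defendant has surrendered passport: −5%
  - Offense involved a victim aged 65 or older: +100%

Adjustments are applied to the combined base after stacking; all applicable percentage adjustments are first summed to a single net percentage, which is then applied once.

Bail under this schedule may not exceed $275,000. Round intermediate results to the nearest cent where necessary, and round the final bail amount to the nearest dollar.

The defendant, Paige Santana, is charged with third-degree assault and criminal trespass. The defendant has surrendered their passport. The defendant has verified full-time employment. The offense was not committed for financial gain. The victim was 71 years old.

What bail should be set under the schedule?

$76,000

Base amounts from the schedule: third-degree assault $39,500; criminal trespass $500.
Stacking rule: sum of all bases. $39,500 + $500 = $40,000.
Net percentage adjustment: −5% −5% +100% = +90%. $40,000 × 1.9 = $76,000.
$76,000 is within the $275,000 maximum.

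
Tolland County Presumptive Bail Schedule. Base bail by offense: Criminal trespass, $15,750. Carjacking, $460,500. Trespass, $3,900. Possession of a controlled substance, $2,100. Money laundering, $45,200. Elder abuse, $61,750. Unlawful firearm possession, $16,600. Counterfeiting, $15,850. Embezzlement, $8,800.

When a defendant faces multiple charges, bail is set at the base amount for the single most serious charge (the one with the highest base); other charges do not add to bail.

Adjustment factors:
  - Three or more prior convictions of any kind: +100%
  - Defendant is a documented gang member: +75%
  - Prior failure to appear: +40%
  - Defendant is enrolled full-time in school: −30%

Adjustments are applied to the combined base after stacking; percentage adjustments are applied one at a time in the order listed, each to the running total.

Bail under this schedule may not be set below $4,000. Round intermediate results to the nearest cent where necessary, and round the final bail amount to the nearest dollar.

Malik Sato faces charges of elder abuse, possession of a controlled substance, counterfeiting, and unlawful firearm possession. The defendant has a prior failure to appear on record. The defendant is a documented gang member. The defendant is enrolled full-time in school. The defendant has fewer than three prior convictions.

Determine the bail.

$105,901

Base amounts from the schedule: elder abuse $61,750; possession of a controlled substance $2,100; counterfeiting $15,850; unlawful firearm possession $16,600.
Stacking rule: use the highest base only. Highest is elder abuse at $61,750. Combined base = $61,750.
Defendant is a documented gang member (+75%): $61,750 × 1.75 = $108,062.50.
Prior failure to appear (+40%): $108,062.50 × 1.4 = $151,287.50.
Defendant is enrolled full-time in school (−30%): $151,287.50 × 0.7 = $105,901.25.
$105,901.25 is at or above the $4,000 minimum.
Rounded to the nearest dollar: $105,901.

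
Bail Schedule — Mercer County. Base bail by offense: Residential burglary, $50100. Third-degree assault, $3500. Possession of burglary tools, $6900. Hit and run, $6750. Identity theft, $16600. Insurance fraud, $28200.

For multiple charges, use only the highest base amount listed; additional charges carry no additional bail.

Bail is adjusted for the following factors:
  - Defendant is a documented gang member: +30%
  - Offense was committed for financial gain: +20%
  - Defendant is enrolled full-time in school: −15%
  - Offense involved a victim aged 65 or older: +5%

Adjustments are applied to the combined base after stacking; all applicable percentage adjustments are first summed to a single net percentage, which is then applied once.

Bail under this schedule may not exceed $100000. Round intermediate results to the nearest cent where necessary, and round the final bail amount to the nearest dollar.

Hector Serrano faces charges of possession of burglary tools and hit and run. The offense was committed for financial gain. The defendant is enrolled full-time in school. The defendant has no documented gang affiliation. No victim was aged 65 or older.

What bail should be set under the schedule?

Base amounts from the schedule: possession of burglary tools $6900; hit and run $6750.
Stacking rule: use the highest base only. Highest is possession of burglary tools at $6900. Combined base = $6900.
Net percentage adjustment: +20% −15% = +5%. $6900 × 1.05 = $7245.
$7245 is within the $100000 maximum.

$7245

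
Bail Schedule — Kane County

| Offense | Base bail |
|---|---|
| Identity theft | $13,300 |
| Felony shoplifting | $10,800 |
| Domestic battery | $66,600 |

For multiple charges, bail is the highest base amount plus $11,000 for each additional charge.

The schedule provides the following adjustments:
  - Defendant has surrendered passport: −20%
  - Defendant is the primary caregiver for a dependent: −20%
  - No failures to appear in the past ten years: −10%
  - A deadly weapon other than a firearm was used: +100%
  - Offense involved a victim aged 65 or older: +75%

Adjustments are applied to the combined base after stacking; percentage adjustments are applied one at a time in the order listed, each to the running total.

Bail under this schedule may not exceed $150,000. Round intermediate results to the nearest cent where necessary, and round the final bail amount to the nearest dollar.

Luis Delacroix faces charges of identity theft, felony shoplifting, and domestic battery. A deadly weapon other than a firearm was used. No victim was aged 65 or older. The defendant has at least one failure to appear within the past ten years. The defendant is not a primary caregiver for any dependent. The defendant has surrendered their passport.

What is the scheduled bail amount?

Base amounts from the schedule: identity theft $13,300; felony shoplifting $10,800; domestic battery $66,600.
Stacking rule: highest base plus $11,000 per additional charge. Highest is domestic battery at $66,600; 2 additional charges → +$22,000. Combined base = $88,600.
Defendant has surrendered passport (−20%): $88,600 × 0.8 = $70,880.
A deadly weapon other than a firearm was used (+100%): $70,880 × 2 = $141,760.
$141,760 is within the $150,000 maximum.

$141,760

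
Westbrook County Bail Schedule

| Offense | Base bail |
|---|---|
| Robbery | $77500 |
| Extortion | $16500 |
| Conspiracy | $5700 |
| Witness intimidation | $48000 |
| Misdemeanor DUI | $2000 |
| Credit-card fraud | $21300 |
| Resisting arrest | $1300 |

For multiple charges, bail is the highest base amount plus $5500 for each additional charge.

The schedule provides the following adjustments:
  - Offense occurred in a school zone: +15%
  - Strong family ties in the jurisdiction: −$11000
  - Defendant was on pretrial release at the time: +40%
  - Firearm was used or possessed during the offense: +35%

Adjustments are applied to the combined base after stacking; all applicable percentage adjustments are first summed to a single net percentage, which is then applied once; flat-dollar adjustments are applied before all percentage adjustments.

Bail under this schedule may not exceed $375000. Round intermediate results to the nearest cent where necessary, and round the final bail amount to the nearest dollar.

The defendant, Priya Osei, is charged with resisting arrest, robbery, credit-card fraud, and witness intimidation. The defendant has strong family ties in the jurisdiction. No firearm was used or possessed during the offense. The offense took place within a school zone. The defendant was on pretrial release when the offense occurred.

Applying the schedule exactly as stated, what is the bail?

Base amounts from the schedule: resisting arrest $1300; robbery $77500; credit-card fraud $21300; witness intimidation $48000.
Stacking rule: highest base plus $5500 per additional charge. Highest is robbery at $77500; 3 additional charges → +$16500. Combined base = $94000.
Strong family ties in the jurisdiction (−$11000 flat): $94000 − $11000 = $83000.
Net percentage adjustment: +15% +40% = +55%. $83000 × 1.55 = $128650.
$128650 is within the $375000 maximum.

$128650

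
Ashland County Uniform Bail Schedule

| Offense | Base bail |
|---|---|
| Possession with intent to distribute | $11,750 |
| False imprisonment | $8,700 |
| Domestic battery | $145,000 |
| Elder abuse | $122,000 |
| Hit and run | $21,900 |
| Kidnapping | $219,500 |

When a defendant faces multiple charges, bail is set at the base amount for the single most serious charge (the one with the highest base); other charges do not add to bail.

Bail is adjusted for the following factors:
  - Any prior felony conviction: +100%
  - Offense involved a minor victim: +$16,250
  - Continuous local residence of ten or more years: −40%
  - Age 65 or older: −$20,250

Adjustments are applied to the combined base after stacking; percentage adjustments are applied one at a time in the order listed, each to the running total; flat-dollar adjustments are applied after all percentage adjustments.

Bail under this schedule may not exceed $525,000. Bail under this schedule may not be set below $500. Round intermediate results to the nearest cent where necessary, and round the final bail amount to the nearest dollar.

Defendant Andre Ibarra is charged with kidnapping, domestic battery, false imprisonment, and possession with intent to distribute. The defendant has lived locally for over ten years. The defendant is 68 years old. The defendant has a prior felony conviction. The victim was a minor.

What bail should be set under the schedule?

Base amounts from the schedule: kidnapping $219,500; domestic battery $145,000; false imprisonment $8,700; possession with intent to distribute $11,750.
Stacking rule: use the highest base only. Highest is kidnapping at $219,500. Combined base = $219,500.
Any prior felony conviction (+100%): $219,500 × 2 = $439,000.
Continuous local residence of ten or more years (−40%): $439,000 × 0.6 = $263,400.
Offense involved a minor victim (+$16,250 flat): $263,400 + $16,250 = $279,650.
Age 65 or older (−$20,250 flat): $279,650 − $20,250 = $259,400.
$259,400 is within the $525,000 maximum.
$259,400 is at or above the $500 minimum.

$259,400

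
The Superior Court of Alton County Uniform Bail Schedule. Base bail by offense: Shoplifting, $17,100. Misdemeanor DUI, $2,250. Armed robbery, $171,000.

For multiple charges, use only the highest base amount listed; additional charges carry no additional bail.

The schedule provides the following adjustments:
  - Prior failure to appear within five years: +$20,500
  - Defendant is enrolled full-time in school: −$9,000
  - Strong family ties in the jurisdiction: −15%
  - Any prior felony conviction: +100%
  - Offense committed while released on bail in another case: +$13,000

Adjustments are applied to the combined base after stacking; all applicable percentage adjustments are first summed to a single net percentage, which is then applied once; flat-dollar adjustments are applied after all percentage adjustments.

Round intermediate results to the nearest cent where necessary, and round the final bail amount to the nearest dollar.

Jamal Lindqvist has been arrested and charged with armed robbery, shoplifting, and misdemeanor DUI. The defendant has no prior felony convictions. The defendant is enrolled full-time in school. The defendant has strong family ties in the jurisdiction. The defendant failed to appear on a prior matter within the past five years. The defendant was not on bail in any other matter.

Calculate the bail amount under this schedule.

$156,850

Base amounts from the schedule: armed robbery $171,000; shoplifting $17,100; misdemeanor DUI $2,250.
Stacking rule: use the highest base only. Highest is armed robbery at $171,000. Combined base = $171,000.
Strong family ties in the jurisdiction (−15%): $171,000 × 0.85 = $145,350.
Prior failure to appear within five years (+$20,500 flat): $145,350 + $20,500 = $165,850.
Defendant is enrolled full-time in school (−$9,000 flat): $165,850 − $9,000 = $156,850.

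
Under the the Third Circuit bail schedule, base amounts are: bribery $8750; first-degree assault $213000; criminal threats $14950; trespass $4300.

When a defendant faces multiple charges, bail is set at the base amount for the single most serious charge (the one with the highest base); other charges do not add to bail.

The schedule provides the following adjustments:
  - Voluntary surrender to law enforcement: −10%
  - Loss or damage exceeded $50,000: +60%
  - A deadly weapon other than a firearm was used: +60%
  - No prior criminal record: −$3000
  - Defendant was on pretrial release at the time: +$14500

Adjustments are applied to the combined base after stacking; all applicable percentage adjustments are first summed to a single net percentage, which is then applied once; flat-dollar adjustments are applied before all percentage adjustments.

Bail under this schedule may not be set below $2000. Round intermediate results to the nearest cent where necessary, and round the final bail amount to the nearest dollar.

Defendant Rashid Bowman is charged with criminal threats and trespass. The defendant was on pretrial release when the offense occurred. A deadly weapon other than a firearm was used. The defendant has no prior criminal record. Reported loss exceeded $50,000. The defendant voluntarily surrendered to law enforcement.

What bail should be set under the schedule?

Base amounts from the schedule: criminal threats $14950; trespass $4300.
Stacking rule: use the highest base only. Highest is criminal threats at $14950. Combined base = $14950.
No prior criminal record (−$3000 flat): $14950 − $3000 = $11950.
Defendant was on pretrial release at the time (+$14500 flat): $11950 + $14500 = $26450.
Net percentage adjustment: −10% +60% +60% = +110%. $26450 × 2.1 = $55545.
$55545 is at or above the $2000 minimum.

$55545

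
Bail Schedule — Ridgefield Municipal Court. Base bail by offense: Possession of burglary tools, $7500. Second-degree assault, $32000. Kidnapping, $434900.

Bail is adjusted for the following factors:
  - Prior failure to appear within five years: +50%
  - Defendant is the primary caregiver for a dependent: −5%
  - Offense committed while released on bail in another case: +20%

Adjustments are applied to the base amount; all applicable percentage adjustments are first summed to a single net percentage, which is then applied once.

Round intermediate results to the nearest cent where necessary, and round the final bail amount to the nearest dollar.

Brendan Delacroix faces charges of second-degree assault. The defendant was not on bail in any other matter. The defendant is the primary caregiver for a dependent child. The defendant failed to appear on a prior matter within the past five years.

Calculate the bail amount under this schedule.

$46400

Base amounts from the schedule: second-degree assault $32000.
Single charge. Combined base = $32000.
Net percentage adjustment: +50% −5% = +45%. $32000 × 1.45 = $46400.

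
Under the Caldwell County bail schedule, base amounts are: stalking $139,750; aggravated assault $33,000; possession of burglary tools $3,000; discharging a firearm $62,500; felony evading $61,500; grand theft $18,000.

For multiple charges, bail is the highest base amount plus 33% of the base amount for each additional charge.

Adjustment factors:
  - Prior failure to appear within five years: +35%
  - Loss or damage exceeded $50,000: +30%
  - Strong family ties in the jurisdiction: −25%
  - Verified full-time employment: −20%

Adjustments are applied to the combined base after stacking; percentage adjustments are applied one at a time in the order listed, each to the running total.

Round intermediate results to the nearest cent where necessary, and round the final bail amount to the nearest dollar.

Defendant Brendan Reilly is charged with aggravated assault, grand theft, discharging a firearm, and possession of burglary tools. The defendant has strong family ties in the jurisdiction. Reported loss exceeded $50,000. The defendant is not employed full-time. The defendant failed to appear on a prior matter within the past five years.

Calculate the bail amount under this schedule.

$105,721

Base amounts from the schedule: aggravated assault $33,000; grand theft $18,000; discharging a firearm $62,500; possession of burglary tools $3,000.
Stacking rule: highest base plus 33% of each additional charge. Highest is discharging a firearm at $62,500. Additional: $33,000 × 33% = $10,890; $18,000 × 33% = $5,940; $3,000 × 33% = $990. Combined base = $62,500 + $17,820 = $80,320.
Prior failure to appear within five years (+35%): $80,320 × 1.35 = $108,432.
Loss or damage exceeded $50,000 (+30%): $108,432 × 1.3 = $140,961.60.
Strong family ties in the jurisdiction (−25%): $140,961.60 × 0.75 = $105,721.20.
Rounded to the nearest dollar: $105,721.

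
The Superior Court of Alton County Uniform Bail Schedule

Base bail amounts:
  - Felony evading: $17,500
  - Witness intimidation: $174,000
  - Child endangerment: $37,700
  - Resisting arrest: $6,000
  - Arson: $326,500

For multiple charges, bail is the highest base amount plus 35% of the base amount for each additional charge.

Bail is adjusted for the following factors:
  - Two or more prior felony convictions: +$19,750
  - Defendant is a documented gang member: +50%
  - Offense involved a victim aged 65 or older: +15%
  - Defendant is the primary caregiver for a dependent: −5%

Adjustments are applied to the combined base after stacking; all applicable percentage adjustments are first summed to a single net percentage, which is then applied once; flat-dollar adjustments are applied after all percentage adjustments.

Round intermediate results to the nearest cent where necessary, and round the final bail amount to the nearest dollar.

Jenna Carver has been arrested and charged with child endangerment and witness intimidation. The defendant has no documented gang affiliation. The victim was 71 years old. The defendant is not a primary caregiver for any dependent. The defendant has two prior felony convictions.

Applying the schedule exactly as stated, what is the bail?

$235,024

Base amounts from the schedule: child endangerment $37,700; witness intimidation $174,000.
Stacking rule: highest base plus 35% of each additional charge. Highest is witness intimidation at $174,000. Additional: $37,700 × 35% = $13,195. Combined base = $174,000 + $13,195 = $187,195.
Offense involved a victim aged 65 or older (+15%): $187,195 × 1.15 = $215,274.25.
Two or more prior felony convictions (+$19,750 flat): $215,274.25 + $19,750 = $235,024.25.
Rounded to the nearest dollar: $235,024.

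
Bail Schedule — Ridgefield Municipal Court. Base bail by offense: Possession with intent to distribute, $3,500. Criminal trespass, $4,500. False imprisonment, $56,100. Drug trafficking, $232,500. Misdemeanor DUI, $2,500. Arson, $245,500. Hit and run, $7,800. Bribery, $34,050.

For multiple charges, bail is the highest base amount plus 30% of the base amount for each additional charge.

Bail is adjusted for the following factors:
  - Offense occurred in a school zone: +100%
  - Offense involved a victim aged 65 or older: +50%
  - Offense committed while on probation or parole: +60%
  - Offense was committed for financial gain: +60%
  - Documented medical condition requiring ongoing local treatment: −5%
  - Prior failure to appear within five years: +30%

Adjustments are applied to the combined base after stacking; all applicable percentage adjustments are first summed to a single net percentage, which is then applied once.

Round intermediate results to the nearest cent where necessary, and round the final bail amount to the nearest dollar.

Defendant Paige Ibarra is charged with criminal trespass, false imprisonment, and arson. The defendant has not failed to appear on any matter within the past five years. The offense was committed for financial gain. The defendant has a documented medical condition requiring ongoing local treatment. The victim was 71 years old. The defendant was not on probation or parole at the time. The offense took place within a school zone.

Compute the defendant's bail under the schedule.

Base amounts from the schedule: criminal trespass $4,500; false imprisonment $56,100; arson $245,500.
Stacking rule: highest base plus 30% of each additional charge. Highest is arson at $245,500. Additional: $4,500 × 30% = $1,350; $56,100 × 30% = $16,830. Combined base = $245,500 + $18,180 = $263,680.
Net percentage adjustment: +100% +50% +60% −5% = +205%. $263,680 × 3.05 = $804,224.

$804,224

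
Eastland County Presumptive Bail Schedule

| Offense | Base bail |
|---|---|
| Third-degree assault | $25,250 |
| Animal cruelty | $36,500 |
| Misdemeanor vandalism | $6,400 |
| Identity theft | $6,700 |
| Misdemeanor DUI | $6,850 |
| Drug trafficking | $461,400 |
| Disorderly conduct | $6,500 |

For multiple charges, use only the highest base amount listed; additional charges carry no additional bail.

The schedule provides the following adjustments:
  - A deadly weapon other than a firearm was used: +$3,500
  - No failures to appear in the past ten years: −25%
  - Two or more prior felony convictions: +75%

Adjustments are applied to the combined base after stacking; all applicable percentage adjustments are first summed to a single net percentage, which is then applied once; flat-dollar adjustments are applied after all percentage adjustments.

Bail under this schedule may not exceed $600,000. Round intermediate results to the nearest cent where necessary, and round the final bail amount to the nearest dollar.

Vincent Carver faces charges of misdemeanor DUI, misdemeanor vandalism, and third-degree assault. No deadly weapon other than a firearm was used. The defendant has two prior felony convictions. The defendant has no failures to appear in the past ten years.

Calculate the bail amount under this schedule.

Base amounts from the schedule: misdemeanor DUI $6,850; misdemeanor vandalism $6,400; third-degree assault $25,250.
Stacking rule: use the highest base only. Highest is third-degree assault at $25,250. Combined base = $25,250.
Net percentage adjustment: −25% +75% = +50%. $25,250 × 1.5 = $37,875.
$37,875 is within the $600,000 maximum.

$37,875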